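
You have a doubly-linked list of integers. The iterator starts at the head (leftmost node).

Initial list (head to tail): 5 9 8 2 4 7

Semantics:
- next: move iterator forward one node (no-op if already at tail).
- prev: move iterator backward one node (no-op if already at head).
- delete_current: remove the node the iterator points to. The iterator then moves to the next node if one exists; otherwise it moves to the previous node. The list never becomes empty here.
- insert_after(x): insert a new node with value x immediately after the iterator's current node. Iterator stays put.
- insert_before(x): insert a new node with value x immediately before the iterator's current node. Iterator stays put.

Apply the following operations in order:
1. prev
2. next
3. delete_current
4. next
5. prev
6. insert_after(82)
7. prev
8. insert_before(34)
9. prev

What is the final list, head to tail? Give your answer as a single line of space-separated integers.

After 1 (prev): list=[5, 9, 8, 2, 4, 7] cursor@5
After 2 (next): list=[5, 9, 8, 2, 4, 7] cursor@9
After 3 (delete_current): list=[5, 8, 2, 4, 7] cursor@8
After 4 (next): list=[5, 8, 2, 4, 7] cursor@2
After 5 (prev): list=[5, 8, 2, 4, 7] cursor@8
After 6 (insert_after(82)): list=[5, 8, 82, 2, 4, 7] cursor@8
After 7 (prev): list=[5, 8, 82, 2, 4, 7] cursor@5
After 8 (insert_before(34)): list=[34, 5, 8, 82, 2, 4, 7] cursor@5
After 9 (prev): list=[34, 5, 8, 82, 2, 4, 7] cursor@34

Answer: 34 5 8 82 2 4 7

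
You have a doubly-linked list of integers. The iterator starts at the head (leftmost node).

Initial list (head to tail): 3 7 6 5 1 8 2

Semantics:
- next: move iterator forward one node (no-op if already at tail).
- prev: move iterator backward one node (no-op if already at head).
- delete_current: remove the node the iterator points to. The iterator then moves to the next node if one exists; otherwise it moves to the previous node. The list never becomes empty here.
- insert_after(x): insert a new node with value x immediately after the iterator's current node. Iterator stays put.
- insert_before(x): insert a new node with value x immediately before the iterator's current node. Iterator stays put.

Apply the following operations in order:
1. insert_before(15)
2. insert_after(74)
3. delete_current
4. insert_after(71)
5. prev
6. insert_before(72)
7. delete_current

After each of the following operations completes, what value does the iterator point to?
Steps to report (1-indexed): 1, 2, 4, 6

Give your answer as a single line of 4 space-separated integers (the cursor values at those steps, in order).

Answer: 3 3 74 15

Derivation:
After 1 (insert_before(15)): list=[15, 3, 7, 6, 5, 1, 8, 2] cursor@3
After 2 (insert_after(74)): list=[15, 3, 74, 7, 6, 5, 1, 8, 2] cursor@3
After 3 (delete_current): list=[15, 74, 7, 6, 5, 1, 8, 2] cursor@74
After 4 (insert_after(71)): list=[15, 74, 71, 7, 6, 5, 1, 8, 2] cursor@74
After 5 (prev): list=[15, 74, 71, 7, 6, 5, 1, 8, 2] cursor@15
After 6 (insert_before(72)): list=[72, 15, 74, 71, 7, 6, 5, 1, 8, 2] cursor@15
After 7 (delete_current): list=[72, 74, 71, 7, 6, 5, 1, 8, 2] cursor@74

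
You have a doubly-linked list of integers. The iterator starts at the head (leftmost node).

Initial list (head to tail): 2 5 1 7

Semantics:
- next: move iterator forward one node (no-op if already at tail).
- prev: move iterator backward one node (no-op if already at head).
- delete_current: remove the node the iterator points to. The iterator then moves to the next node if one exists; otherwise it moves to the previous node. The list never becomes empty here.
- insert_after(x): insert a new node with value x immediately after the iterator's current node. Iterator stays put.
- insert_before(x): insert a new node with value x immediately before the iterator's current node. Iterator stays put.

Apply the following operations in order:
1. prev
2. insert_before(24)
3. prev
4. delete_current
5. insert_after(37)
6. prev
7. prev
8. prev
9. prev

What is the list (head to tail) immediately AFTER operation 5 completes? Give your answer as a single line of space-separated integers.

Answer: 2 37 5 1 7

Derivation:
After 1 (prev): list=[2, 5, 1, 7] cursor@2
After 2 (insert_before(24)): list=[24, 2, 5, 1, 7] cursor@2
After 3 (prev): list=[24, 2, 5, 1, 7] cursor@24
After 4 (delete_current): list=[2, 5, 1, 7] cursor@2
After 5 (insert_after(37)): list=[2, 37, 5, 1, 7] cursor@2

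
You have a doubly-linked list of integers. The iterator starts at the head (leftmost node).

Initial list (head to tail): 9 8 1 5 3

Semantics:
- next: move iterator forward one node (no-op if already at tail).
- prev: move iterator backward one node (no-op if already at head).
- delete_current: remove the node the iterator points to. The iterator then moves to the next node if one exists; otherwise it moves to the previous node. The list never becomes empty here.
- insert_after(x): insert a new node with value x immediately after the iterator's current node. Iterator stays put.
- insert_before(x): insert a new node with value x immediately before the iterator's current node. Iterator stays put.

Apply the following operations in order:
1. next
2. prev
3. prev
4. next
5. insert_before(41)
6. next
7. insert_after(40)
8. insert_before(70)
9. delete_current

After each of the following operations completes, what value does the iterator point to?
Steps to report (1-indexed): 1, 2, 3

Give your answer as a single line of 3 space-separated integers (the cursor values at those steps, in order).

Answer: 8 9 9

Derivation:
After 1 (next): list=[9, 8, 1, 5, 3] cursor@8
After 2 (prev): list=[9, 8, 1, 5, 3] cursor@9
After 3 (prev): list=[9, 8, 1, 5, 3] cursor@9
After 4 (next): list=[9, 8, 1, 5, 3] cursor@8
After 5 (insert_before(41)): list=[9, 41, 8, 1, 5, 3] cursor@8
After 6 (next): list=[9, 41, 8, 1, 5, 3] cursor@1
After 7 (insert_after(40)): list=[9, 41, 8, 1, 40, 5, 3] cursor@1
After 8 (insert_before(70)): list=[9, 41, 8, 70, 1, 40, 5, 3] cursor@1
After 9 (delete_current): list=[9, 41, 8, 70, 40, 5, 3] cursor@40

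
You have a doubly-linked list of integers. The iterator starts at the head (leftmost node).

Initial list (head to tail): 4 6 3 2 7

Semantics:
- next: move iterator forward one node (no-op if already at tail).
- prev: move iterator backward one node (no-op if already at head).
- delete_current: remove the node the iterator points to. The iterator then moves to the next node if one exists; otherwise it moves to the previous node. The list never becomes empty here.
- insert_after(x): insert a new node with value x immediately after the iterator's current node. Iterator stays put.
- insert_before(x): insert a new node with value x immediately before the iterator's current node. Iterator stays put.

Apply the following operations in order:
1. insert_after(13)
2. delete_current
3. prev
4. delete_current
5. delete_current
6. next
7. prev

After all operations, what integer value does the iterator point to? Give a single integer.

Answer: 3

Derivation:
After 1 (insert_after(13)): list=[4, 13, 6, 3, 2, 7] cursor@4
After 2 (delete_current): list=[13, 6, 3, 2, 7] cursor@13
After 3 (prev): list=[13, 6, 3, 2, 7] cursor@13
After 4 (delete_current): list=[6, 3, 2, 7] cursor@6
After 5 (delete_current): list=[3, 2, 7] cursor@3
After 6 (next): list=[3, 2, 7] cursor@2
After 7 (prev): list=[3, 2, 7] cursor@3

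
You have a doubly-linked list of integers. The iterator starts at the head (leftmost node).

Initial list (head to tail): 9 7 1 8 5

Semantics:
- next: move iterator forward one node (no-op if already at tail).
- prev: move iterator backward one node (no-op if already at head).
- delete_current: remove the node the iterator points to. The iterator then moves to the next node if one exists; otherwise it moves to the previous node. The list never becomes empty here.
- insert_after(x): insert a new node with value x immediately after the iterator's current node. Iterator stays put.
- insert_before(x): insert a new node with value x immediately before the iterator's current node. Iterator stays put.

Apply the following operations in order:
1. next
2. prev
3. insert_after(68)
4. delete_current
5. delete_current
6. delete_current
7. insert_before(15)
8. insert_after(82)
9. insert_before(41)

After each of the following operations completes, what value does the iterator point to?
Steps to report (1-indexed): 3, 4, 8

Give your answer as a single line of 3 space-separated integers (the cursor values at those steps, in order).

Answer: 9 68 1

Derivation:
After 1 (next): list=[9, 7, 1, 8, 5] cursor@7
After 2 (prev): list=[9, 7, 1, 8, 5] cursor@9
After 3 (insert_after(68)): list=[9, 68, 7, 1, 8, 5] cursor@9
After 4 (delete_current): list=[68, 7, 1, 8, 5] cursor@68
After 5 (delete_current): list=[7, 1, 8, 5] cursor@7
After 6 (delete_current): list=[1, 8, 5] cursor@1
After 7 (insert_before(15)): list=[15, 1, 8, 5] cursor@1
After 8 (insert_after(82)): list=[15, 1, 82, 8, 5] cursor@1
After 9 (insert_before(41)): list=[15, 41, 1, 82, 8, 5] cursor@1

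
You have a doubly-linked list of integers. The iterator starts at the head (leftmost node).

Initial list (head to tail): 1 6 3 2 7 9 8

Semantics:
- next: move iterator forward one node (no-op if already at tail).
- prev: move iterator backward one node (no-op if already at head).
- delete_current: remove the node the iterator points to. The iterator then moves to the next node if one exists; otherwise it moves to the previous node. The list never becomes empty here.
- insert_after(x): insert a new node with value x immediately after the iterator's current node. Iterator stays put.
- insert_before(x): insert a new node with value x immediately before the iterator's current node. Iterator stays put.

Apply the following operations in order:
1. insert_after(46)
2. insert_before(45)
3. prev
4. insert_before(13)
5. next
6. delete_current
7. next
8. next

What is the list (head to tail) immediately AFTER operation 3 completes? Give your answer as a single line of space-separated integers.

Answer: 45 1 46 6 3 2 7 9 8

Derivation:
After 1 (insert_after(46)): list=[1, 46, 6, 3, 2, 7, 9, 8] cursor@1
After 2 (insert_before(45)): list=[45, 1, 46, 6, 3, 2, 7, 9, 8] cursor@1
After 3 (prev): list=[45, 1, 46, 6, 3, 2, 7, 9, 8] cursor@45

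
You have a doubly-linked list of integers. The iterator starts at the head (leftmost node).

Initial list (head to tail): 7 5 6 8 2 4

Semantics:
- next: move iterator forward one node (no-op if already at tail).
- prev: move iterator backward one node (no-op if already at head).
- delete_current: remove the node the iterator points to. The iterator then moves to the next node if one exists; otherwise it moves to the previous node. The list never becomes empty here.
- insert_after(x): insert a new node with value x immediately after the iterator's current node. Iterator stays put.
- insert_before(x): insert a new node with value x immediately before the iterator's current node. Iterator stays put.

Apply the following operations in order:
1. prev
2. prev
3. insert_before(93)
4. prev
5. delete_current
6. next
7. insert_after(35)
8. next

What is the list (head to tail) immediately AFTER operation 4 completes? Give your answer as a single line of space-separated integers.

After 1 (prev): list=[7, 5, 6, 8, 2, 4] cursor@7
After 2 (prev): list=[7, 5, 6, 8, 2, 4] cursor@7
After 3 (insert_before(93)): list=[93, 7, 5, 6, 8, 2, 4] cursor@7
After 4 (prev): list=[93, 7, 5, 6, 8, 2, 4] cursor@93

Answer: 93 7 5 6 8 2 4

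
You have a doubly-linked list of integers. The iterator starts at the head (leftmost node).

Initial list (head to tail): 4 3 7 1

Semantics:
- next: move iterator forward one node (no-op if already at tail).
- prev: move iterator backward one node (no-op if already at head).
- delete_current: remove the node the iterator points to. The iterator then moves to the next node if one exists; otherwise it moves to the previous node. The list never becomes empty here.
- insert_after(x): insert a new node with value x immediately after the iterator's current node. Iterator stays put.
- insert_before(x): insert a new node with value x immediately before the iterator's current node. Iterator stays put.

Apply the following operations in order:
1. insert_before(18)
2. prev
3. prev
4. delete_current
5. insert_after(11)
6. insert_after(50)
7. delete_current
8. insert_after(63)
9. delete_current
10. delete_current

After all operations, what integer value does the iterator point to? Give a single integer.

After 1 (insert_before(18)): list=[18, 4, 3, 7, 1] cursor@4
After 2 (prev): list=[18, 4, 3, 7, 1] cursor@18
After 3 (prev): list=[18, 4, 3, 7, 1] cursor@18
After 4 (delete_current): list=[4, 3, 7, 1] cursor@4
After 5 (insert_after(11)): list=[4, 11, 3, 7, 1] cursor@4
After 6 (insert_after(50)): list=[4, 50, 11, 3, 7, 1] cursor@4
After 7 (delete_current): list=[50, 11, 3, 7, 1] cursor@50
After 8 (insert_after(63)): list=[50, 63, 11, 3, 7, 1] cursor@50
After 9 (delete_current): list=[63, 11, 3, 7, 1] cursor@63
After 10 (delete_current): list=[11, 3, 7, 1] cursor@11

Answer: 11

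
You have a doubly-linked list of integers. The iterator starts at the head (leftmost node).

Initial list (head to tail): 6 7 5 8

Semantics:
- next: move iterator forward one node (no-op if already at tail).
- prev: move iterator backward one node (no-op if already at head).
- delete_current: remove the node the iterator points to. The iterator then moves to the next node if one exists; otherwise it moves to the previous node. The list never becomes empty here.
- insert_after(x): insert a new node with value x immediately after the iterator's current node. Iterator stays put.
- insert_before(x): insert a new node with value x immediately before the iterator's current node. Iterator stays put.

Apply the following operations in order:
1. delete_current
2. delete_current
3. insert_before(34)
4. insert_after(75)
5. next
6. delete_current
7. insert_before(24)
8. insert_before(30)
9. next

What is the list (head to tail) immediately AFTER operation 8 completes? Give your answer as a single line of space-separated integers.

Answer: 34 5 24 30 8

Derivation:
After 1 (delete_current): list=[7, 5, 8] cursor@7
After 2 (delete_current): list=[5, 8] cursor@5
After 3 (insert_before(34)): list=[34, 5, 8] cursor@5
After 4 (insert_after(75)): list=[34, 5, 75, 8] cursor@5
After 5 (next): list=[34, 5, 75, 8] cursor@75
After 6 (delete_current): list=[34, 5, 8] cursor@8
After 7 (insert_before(24)): list=[34, 5, 24, 8] cursor@8
After 8 (insert_before(30)): list=[34, 5, 24, 30, 8] cursor@8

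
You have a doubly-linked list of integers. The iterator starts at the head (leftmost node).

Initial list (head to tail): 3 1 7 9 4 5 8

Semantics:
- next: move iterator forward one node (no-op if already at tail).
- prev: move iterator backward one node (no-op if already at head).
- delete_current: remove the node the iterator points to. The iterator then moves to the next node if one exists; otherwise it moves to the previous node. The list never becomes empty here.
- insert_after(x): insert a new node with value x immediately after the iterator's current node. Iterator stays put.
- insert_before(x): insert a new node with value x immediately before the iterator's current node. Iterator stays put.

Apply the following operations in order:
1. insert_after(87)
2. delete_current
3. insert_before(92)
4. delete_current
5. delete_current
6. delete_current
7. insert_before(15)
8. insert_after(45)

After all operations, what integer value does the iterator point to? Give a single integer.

After 1 (insert_after(87)): list=[3, 87, 1, 7, 9, 4, 5, 8] cursor@3
After 2 (delete_current): list=[87, 1, 7, 9, 4, 5, 8] cursor@87
After 3 (insert_before(92)): list=[92, 87, 1, 7, 9, 4, 5, 8] cursor@87
After 4 (delete_current): list=[92, 1, 7, 9, 4, 5, 8] cursor@1
After 5 (delete_current): list=[92, 7, 9, 4, 5, 8] cursor@7
After 6 (delete_current): list=[92, 9, 4, 5, 8] cursor@9
After 7 (insert_before(15)): list=[92, 15, 9, 4, 5, 8] cursor@9
After 8 (insert_after(45)): list=[92, 15, 9, 45, 4, 5, 8] cursor@9

Answer: 9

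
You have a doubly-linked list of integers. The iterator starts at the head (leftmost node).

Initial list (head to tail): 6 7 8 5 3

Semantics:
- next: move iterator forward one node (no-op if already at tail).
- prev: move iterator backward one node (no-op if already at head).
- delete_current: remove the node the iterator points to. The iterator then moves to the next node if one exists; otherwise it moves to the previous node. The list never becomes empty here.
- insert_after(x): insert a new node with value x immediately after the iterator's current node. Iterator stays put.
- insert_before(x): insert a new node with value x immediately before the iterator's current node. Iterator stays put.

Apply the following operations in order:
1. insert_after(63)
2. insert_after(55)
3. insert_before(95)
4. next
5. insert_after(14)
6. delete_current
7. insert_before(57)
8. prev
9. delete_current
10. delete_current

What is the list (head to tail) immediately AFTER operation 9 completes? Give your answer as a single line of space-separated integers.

After 1 (insert_after(63)): list=[6, 63, 7, 8, 5, 3] cursor@6
After 2 (insert_after(55)): list=[6, 55, 63, 7, 8, 5, 3] cursor@6
After 3 (insert_before(95)): list=[95, 6, 55, 63, 7, 8, 5, 3] cursor@6
After 4 (next): list=[95, 6, 55, 63, 7, 8, 5, 3] cursor@55
After 5 (insert_after(14)): list=[95, 6, 55, 14, 63, 7, 8, 5, 3] cursor@55
After 6 (delete_current): list=[95, 6, 14, 63, 7, 8, 5, 3] cursor@14
After 7 (insert_before(57)): list=[95, 6, 57, 14, 63, 7, 8, 5, 3] cursor@14
After 8 (prev): list=[95, 6, 57, 14, 63, 7, 8, 5, 3] cursor@57
After 9 (delete_current): list=[95, 6, 14, 63, 7, 8, 5, 3] cursor@14

Answer: 95 6 14 63 7 8 5 3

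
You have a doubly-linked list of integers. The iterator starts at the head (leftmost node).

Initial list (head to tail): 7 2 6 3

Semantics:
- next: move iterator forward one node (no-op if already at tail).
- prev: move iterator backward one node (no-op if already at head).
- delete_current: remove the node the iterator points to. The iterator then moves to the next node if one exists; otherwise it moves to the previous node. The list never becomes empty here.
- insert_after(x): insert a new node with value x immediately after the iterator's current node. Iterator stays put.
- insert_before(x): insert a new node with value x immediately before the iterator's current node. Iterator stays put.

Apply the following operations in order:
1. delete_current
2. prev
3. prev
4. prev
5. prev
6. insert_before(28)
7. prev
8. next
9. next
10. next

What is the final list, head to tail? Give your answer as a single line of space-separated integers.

After 1 (delete_current): list=[2, 6, 3] cursor@2
After 2 (prev): list=[2, 6, 3] cursor@2
After 3 (prev): list=[2, 6, 3] cursor@2
After 4 (prev): list=[2, 6, 3] cursor@2
After 5 (prev): list=[2, 6, 3] cursor@2
After 6 (insert_before(28)): list=[28, 2, 6, 3] cursor@2
After 7 (prev): list=[28, 2, 6, 3] cursor@28
After 8 (next): list=[28, 2, 6, 3] cursor@2
After 9 (next): list=[28, 2, 6, 3] cursor@6
After 10 (next): list=[28, 2, 6, 3] cursor@3

Answer: 28 2 6 3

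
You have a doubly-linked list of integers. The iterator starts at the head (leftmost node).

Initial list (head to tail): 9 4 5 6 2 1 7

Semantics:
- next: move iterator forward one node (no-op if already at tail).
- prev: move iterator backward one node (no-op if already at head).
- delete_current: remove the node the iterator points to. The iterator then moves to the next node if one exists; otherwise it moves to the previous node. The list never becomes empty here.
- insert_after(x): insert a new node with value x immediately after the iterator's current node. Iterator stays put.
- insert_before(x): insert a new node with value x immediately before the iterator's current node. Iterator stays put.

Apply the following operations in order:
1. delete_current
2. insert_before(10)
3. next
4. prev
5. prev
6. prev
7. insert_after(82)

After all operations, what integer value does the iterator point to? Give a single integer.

Answer: 10

Derivation:
After 1 (delete_current): list=[4, 5, 6, 2, 1, 7] cursor@4
After 2 (insert_before(10)): list=[10, 4, 5, 6, 2, 1, 7] cursor@4
After 3 (next): list=[10, 4, 5, 6, 2, 1, 7] cursor@5
After 4 (prev): list=[10, 4, 5, 6, 2, 1, 7] cursor@4
After 5 (prev): list=[10, 4, 5, 6, 2, 1, 7] cursor@10
After 6 (prev): list=[10, 4, 5, 6, 2, 1, 7] cursor@10
After 7 (insert_after(82)): list=[10, 82, 4, 5, 6, 2, 1, 7] cursor@10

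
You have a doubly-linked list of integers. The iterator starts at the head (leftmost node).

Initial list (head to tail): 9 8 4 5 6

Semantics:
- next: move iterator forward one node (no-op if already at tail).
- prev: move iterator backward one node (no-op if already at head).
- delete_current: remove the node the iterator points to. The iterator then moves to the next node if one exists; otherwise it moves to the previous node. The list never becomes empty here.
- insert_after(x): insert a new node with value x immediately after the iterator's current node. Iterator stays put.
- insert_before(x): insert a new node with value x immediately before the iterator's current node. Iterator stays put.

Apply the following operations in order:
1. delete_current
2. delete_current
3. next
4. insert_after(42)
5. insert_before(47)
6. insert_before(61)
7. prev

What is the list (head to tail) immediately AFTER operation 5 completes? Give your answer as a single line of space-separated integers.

After 1 (delete_current): list=[8, 4, 5, 6] cursor@8
After 2 (delete_current): list=[4, 5, 6] cursor@4
After 3 (next): list=[4, 5, 6] cursor@5
After 4 (insert_after(42)): list=[4, 5, 42, 6] cursor@5
After 5 (insert_before(47)): list=[4, 47, 5, 42, 6] cursor@5

Answer: 4 47 5 42 6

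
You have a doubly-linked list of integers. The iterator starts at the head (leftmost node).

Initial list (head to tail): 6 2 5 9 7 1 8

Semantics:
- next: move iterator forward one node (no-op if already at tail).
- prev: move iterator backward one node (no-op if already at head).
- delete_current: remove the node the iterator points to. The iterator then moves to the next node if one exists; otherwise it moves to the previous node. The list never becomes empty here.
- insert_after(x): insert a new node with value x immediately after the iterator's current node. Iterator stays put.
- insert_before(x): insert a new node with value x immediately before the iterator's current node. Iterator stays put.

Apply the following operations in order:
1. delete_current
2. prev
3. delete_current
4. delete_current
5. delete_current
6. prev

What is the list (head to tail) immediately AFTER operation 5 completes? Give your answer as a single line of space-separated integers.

Answer: 7 1 8

Derivation:
After 1 (delete_current): list=[2, 5, 9, 7, 1, 8] cursor@2
After 2 (prev): list=[2, 5, 9, 7, 1, 8] cursor@2
After 3 (delete_current): list=[5, 9, 7, 1, 8] cursor@5
After 4 (delete_current): list=[9, 7, 1, 8] cursor@9
After 5 (delete_current): list=[7, 1, 8] cursor@7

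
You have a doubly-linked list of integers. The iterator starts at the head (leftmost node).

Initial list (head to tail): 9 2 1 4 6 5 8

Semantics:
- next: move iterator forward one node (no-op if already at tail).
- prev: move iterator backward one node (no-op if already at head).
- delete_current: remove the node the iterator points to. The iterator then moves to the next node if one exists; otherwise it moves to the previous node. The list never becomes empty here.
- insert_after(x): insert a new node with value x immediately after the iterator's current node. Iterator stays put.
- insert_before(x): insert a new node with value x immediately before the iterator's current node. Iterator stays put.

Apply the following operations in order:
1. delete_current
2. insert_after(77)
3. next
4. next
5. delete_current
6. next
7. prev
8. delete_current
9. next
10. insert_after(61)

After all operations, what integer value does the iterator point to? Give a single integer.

Answer: 5

Derivation:
After 1 (delete_current): list=[2, 1, 4, 6, 5, 8] cursor@2
After 2 (insert_after(77)): list=[2, 77, 1, 4, 6, 5, 8] cursor@2
After 3 (next): list=[2, 77, 1, 4, 6, 5, 8] cursor@77
After 4 (next): list=[2, 77, 1, 4, 6, 5, 8] cursor@1
After 5 (delete_current): list=[2, 77, 4, 6, 5, 8] cursor@4
After 6 (next): list=[2, 77, 4, 6, 5, 8] cursor@6
After 7 (prev): list=[2, 77, 4, 6, 5, 8] cursor@4
After 8 (delete_current): list=[2, 77, 6, 5, 8] cursor@6
After 9 (next): list=[2, 77, 6, 5, 8] cursor@5
After 10 (insert_after(61)): list=[2, 77, 6, 5, 61, 8] cursor@5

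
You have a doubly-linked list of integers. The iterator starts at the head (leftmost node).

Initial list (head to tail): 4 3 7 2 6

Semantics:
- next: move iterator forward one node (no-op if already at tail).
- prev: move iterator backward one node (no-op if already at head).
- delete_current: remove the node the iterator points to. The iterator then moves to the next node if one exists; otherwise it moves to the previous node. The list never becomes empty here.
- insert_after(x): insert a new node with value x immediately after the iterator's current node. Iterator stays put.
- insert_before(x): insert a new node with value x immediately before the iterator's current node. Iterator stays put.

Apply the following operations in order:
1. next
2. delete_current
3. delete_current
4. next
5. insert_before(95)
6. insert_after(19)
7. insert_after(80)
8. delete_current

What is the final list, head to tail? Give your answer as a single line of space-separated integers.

Answer: 4 2 95 80 19

Derivation:
After 1 (next): list=[4, 3, 7, 2, 6] cursor@3
After 2 (delete_current): list=[4, 7, 2, 6] cursor@7
After 3 (delete_current): list=[4, 2, 6] cursor@2
After 4 (next): list=[4, 2, 6] cursor@6
After 5 (insert_before(95)): list=[4, 2, 95, 6] cursor@6
After 6 (insert_after(19)): list=[4, 2, 95, 6, 19] cursor@6
After 7 (insert_after(80)): list=[4, 2, 95, 6, 80, 19] cursor@6
After 8 (delete_current): list=[4, 2, 95, 80, 19] cursor@80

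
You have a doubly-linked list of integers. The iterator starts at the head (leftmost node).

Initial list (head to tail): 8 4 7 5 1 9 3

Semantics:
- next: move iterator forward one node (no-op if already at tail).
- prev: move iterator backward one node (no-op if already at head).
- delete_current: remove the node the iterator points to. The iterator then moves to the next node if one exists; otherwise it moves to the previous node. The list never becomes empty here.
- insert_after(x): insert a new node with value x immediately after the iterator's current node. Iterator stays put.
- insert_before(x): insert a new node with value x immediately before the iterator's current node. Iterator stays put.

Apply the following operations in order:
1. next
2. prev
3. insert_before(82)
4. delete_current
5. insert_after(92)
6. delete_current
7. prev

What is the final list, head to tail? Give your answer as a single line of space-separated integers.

Answer: 82 92 7 5 1 9 3

Derivation:
After 1 (next): list=[8, 4, 7, 5, 1, 9, 3] cursor@4
After 2 (prev): list=[8, 4, 7, 5, 1, 9, 3] cursor@8
After 3 (insert_before(82)): list=[82, 8, 4, 7, 5, 1, 9, 3] cursor@8
After 4 (delete_current): list=[82, 4, 7, 5, 1, 9, 3] cursor@4
After 5 (insert_after(92)): list=[82, 4, 92, 7, 5, 1, 9, 3] cursor@4
After 6 (delete_current): list=[82, 92, 7, 5, 1, 9, 3] cursor@92
After 7 (prev): list=[82, 92, 7, 5, 1, 9, 3] cursor@82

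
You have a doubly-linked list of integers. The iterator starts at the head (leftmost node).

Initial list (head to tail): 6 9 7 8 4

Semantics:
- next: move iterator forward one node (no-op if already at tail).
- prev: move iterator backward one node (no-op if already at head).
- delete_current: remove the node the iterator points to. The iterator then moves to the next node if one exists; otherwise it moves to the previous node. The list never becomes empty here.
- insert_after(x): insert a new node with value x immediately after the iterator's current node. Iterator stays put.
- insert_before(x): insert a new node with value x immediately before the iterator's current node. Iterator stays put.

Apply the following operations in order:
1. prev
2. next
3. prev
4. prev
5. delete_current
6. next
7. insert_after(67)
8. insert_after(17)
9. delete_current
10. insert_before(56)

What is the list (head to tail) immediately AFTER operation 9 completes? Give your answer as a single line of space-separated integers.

Answer: 9 17 67 8 4

Derivation:
After 1 (prev): list=[6, 9, 7, 8, 4] cursor@6
After 2 (next): list=[6, 9, 7, 8, 4] cursor@9
After 3 (prev): list=[6, 9, 7, 8, 4] cursor@6
After 4 (prev): list=[6, 9, 7, 8, 4] cursor@6
After 5 (delete_current): list=[9, 7, 8, 4] cursor@9
After 6 (next): list=[9, 7, 8, 4] cursor@7
After 7 (insert_after(67)): list=[9, 7, 67, 8, 4] cursor@7
After 8 (insert_after(17)): list=[9, 7, 17, 67, 8, 4] cursor@7
After 9 (delete_current): list=[9, 17, 67, 8, 4] cursor@17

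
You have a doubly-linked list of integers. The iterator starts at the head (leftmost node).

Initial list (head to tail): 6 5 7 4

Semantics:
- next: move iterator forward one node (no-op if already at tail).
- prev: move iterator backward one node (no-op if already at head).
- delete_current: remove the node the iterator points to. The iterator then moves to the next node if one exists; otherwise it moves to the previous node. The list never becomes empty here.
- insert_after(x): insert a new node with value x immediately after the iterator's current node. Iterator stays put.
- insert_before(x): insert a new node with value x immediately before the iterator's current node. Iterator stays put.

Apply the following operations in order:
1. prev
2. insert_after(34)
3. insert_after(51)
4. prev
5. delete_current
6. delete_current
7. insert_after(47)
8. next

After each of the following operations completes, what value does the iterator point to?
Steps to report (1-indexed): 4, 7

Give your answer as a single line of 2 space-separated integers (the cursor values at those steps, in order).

Answer: 6 34

Derivation:
After 1 (prev): list=[6, 5, 7, 4] cursor@6
After 2 (insert_after(34)): list=[6, 34, 5, 7, 4] cursor@6
After 3 (insert_after(51)): list=[6, 51, 34, 5, 7, 4] cursor@6
After 4 (prev): list=[6, 51, 34, 5, 7, 4] cursor@6
After 5 (delete_current): list=[51, 34, 5, 7, 4] cursor@51
After 6 (delete_current): list=[34, 5, 7, 4] cursor@34
After 7 (insert_after(47)): list=[34, 47, 5, 7, 4] cursor@34
After 8 (next): list=[34, 47, 5, 7, 4] cursor@47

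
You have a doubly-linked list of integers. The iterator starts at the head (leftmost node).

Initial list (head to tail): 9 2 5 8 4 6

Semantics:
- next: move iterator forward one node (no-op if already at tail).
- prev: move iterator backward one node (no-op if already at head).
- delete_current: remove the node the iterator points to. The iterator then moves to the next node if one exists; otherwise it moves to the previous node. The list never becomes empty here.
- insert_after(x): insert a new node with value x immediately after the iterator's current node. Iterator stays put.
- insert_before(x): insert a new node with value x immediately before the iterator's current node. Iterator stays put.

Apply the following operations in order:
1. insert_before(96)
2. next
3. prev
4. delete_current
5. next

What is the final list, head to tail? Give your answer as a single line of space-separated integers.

Answer: 96 2 5 8 4 6

Derivation:
After 1 (insert_before(96)): list=[96, 9, 2, 5, 8, 4, 6] cursor@9
After 2 (next): list=[96, 9, 2, 5, 8, 4, 6] cursor@2
After 3 (prev): list=[96, 9, 2, 5, 8, 4, 6] cursor@9
After 4 (delete_current): list=[96, 2, 5, 8, 4, 6] cursor@2
After 5 (next): list=[96, 2, 5, 8, 4, 6] cursor@5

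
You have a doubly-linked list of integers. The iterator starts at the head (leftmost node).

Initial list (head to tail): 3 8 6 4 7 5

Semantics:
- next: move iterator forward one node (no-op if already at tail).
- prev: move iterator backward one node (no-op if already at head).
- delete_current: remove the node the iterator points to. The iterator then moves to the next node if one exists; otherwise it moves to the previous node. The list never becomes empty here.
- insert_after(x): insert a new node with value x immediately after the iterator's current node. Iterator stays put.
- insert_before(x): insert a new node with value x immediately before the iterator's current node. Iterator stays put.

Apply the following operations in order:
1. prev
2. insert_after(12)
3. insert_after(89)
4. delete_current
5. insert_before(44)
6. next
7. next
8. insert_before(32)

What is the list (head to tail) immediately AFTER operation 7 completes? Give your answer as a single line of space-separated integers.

Answer: 44 89 12 8 6 4 7 5

Derivation:
After 1 (prev): list=[3, 8, 6, 4, 7, 5] cursor@3
After 2 (insert_after(12)): list=[3, 12, 8, 6, 4, 7, 5] cursor@3
After 3 (insert_after(89)): list=[3, 89, 12, 8, 6, 4, 7, 5] cursor@3
After 4 (delete_current): list=[89, 12, 8, 6, 4, 7, 5] cursor@89
After 5 (insert_before(44)): list=[44, 89, 12, 8, 6, 4, 7, 5] cursor@89
After 6 (next): list=[44, 89, 12, 8, 6, 4, 7, 5] cursor@12
After 7 (next): list=[44, 89, 12, 8, 6, 4, 7, 5] cursor@8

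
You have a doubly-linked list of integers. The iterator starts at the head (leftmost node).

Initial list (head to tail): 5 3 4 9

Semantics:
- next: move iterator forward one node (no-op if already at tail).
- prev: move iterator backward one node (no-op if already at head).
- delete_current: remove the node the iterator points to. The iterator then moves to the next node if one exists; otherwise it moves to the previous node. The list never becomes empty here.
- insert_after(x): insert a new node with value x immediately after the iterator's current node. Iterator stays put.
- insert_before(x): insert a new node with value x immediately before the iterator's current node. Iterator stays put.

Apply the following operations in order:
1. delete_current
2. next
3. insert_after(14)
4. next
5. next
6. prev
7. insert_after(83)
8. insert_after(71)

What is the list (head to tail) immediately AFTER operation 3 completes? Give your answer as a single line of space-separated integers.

After 1 (delete_current): list=[3, 4, 9] cursor@3
After 2 (next): list=[3, 4, 9] cursor@4
After 3 (insert_after(14)): list=[3, 4, 14, 9] cursor@4

Answer: 3 4 14 9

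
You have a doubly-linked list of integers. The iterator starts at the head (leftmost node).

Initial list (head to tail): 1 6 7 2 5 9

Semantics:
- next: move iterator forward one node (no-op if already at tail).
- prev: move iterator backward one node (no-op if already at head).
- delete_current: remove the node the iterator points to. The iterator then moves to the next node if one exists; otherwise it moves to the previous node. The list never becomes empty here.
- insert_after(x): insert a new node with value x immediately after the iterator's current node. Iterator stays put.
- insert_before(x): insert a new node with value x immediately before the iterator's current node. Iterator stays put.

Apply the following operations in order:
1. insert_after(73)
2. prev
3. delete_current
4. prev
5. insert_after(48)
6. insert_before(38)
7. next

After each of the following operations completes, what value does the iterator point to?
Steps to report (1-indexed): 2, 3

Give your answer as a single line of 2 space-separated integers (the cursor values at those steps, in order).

After 1 (insert_after(73)): list=[1, 73, 6, 7, 2, 5, 9] cursor@1
After 2 (prev): list=[1, 73, 6, 7, 2, 5, 9] cursor@1
After 3 (delete_current): list=[73, 6, 7, 2, 5, 9] cursor@73
After 4 (prev): list=[73, 6, 7, 2, 5, 9] cursor@73
After 5 (insert_after(48)): list=[73, 48, 6, 7, 2, 5, 9] cursor@73
After 6 (insert_before(38)): list=[38, 73, 48, 6, 7, 2, 5, 9] cursor@73
After 7 (next): list=[38, 73, 48, 6, 7, 2, 5, 9] cursor@48

Answer: 1 73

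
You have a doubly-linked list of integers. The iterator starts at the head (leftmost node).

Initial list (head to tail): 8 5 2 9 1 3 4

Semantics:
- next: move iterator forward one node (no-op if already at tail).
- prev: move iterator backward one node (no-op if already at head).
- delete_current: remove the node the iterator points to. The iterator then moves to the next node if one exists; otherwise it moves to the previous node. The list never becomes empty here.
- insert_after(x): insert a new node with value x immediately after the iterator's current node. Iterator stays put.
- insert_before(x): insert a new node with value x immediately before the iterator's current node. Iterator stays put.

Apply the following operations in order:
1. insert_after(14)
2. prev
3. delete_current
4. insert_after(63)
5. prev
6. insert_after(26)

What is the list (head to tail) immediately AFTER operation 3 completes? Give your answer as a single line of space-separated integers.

After 1 (insert_after(14)): list=[8, 14, 5, 2, 9, 1, 3, 4] cursor@8
After 2 (prev): list=[8, 14, 5, 2, 9, 1, 3, 4] cursor@8
After 3 (delete_current): list=[14, 5, 2, 9, 1, 3, 4] cursor@14

Answer: 14 5 2 9 1 3 4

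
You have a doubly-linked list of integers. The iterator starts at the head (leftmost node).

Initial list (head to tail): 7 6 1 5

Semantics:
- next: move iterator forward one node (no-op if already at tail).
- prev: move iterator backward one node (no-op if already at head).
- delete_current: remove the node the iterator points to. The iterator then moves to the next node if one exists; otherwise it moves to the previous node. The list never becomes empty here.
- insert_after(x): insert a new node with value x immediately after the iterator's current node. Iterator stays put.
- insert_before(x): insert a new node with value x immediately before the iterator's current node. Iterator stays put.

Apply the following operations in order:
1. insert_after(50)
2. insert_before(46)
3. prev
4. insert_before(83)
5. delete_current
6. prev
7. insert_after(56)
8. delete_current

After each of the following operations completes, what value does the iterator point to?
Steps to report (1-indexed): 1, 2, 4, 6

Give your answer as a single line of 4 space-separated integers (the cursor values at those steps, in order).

Answer: 7 7 46 83

Derivation:
After 1 (insert_after(50)): list=[7, 50, 6, 1, 5] cursor@7
After 2 (insert_before(46)): list=[46, 7, 50, 6, 1, 5] cursor@7
After 3 (prev): list=[46, 7, 50, 6, 1, 5] cursor@46
After 4 (insert_before(83)): list=[83, 46, 7, 50, 6, 1, 5] cursor@46
After 5 (delete_current): list=[83, 7, 50, 6, 1, 5] cursor@7
After 6 (prev): list=[83, 7, 50, 6, 1, 5] cursor@83
After 7 (insert_after(56)): list=[83, 56, 7, 50, 6, 1, 5] cursor@83
After 8 (delete_current): list=[56, 7, 50, 6, 1, 5] cursor@56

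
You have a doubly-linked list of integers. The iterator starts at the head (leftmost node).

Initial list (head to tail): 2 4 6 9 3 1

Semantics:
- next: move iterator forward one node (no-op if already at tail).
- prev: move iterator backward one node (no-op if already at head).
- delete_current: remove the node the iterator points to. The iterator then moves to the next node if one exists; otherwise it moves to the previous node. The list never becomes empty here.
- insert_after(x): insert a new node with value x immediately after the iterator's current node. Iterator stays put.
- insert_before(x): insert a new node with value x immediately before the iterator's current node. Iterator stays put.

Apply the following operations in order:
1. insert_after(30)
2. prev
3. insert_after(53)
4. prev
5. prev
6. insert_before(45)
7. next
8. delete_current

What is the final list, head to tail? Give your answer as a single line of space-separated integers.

After 1 (insert_after(30)): list=[2, 30, 4, 6, 9, 3, 1] cursor@2
After 2 (prev): list=[2, 30, 4, 6, 9, 3, 1] cursor@2
After 3 (insert_after(53)): list=[2, 53, 30, 4, 6, 9, 3, 1] cursor@2
After 4 (prev): list=[2, 53, 30, 4, 6, 9, 3, 1] cursor@2
After 5 (prev): list=[2, 53, 30, 4, 6, 9, 3, 1] cursor@2
After 6 (insert_before(45)): list=[45, 2, 53, 30, 4, 6, 9, 3, 1] cursor@2
After 7 (next): list=[45, 2, 53, 30, 4, 6, 9, 3, 1] cursor@53
After 8 (delete_current): list=[45, 2, 30, 4, 6, 9, 3, 1] cursor@30

Answer: 45 2 30 4 6 9 3 1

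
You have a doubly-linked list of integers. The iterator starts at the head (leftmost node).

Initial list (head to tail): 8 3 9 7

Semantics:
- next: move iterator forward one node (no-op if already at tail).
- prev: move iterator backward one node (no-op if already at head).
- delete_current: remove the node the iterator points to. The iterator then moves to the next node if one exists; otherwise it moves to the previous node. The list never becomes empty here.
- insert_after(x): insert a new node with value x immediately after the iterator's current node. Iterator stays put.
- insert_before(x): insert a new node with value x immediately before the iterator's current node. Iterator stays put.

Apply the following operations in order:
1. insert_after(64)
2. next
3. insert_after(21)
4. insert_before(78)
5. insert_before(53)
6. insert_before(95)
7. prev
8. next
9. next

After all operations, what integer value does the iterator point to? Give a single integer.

Answer: 21

Derivation:
After 1 (insert_after(64)): list=[8, 64, 3, 9, 7] cursor@8
After 2 (next): list=[8, 64, 3, 9, 7] cursor@64
After 3 (insert_after(21)): list=[8, 64, 21, 3, 9, 7] cursor@64
After 4 (insert_before(78)): list=[8, 78, 64, 21, 3, 9, 7] cursor@64
After 5 (insert_before(53)): list=[8, 78, 53, 64, 21, 3, 9, 7] cursor@64
After 6 (insert_before(95)): list=[8, 78, 53, 95, 64, 21, 3, 9, 7] cursor@64
After 7 (prev): list=[8, 78, 53, 95, 64, 21, 3, 9, 7] cursor@95
After 8 (next): list=[8, 78, 53, 95, 64, 21, 3, 9, 7] cursor@64
After 9 (next): list=[8, 78, 53, 95, 64, 21, 3, 9, 7] cursor@21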